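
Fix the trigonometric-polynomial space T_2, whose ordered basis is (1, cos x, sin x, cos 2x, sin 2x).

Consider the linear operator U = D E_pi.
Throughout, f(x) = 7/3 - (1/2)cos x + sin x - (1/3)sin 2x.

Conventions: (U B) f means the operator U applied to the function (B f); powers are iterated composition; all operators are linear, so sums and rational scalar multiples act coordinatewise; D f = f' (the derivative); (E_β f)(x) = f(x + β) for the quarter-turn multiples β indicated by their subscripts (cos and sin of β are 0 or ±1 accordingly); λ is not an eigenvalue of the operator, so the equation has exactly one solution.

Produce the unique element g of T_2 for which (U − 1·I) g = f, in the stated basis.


write g with unknown coordinates in the stated basis and equate coefficients in (U − 1·I) g = f
solving from the highest basis element down gives g = -7/3 + (3/4)cos x - (1/4)sin x + (2/15)cos 2x + (1/15)sin 2x
check: U g = (1/4)cos x + (3/4)sin x + (2/15)cos 2x - (4/15)sin 2x
so U g − 1·g = 7/3 - (1/2)cos x + sin x - (1/3)sin 2x = f ✓

g(x) = -7/3 + (3/4)cos x - (1/4)sin x + (2/15)cos 2x + (1/15)sin 2x


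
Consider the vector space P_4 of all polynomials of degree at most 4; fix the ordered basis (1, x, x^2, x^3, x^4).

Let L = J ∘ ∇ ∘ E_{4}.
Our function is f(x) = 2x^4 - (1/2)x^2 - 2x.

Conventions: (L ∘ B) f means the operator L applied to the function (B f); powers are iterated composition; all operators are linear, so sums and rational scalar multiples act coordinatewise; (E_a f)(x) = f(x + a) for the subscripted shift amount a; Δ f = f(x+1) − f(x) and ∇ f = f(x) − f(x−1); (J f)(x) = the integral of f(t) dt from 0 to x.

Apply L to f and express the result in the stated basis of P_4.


E_{4} f = 2x^4 + 32x^3 + (383/2)x^2 + 506x + 496
∇ E_{4} f = 8x^3 + 84x^2 + 295x + 689/2
J ∇ E_{4} f = 2x^4 + 28x^3 + (295/2)x^2 + (689/2)x

the result is g(x) = 2x^4 + 28x^3 + (295/2)x^2 + (689/2)x


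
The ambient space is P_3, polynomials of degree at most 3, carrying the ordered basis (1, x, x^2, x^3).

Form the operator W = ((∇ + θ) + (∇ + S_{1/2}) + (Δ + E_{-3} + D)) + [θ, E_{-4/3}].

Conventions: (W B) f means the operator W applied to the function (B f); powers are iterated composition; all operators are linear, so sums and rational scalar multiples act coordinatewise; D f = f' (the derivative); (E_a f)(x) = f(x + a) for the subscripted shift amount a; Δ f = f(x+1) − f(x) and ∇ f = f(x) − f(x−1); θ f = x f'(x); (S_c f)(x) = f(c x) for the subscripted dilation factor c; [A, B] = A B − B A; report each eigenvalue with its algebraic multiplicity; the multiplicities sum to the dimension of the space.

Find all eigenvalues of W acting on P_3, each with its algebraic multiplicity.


λ = 2 (multiplicity 1), λ = 5/2 (multiplicity 1), λ = 13/4 (multiplicity 1), λ = 33/8 (multiplicity 1)

image of 1: 2
image of x: (5/2)x + 7/3
image of x^2: (13/4)x^2 + (14/3)x + 40/9
image of x^3: (33/8)x^3 + 7x^2 + (40/3)x - 152/9
the matrix is upper triangular; its diagonal is (2, 5/2, 13/4, 33/8)
for a triangular matrix the eigenvalues are the diagonal entries, with algebraic multiplicity their repetition count


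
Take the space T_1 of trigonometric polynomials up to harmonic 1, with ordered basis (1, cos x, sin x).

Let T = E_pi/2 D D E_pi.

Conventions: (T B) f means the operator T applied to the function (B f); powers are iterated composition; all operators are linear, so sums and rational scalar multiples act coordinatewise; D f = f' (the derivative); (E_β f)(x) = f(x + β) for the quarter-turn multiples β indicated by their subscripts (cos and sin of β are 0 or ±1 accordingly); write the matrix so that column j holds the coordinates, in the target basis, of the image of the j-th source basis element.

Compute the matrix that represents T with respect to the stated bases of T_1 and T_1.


the matrix is [[0, 0, 0]; [0, 0, 1]; [0, -1, 0]] (rows listed top to bottom)

image of 1: 0
image of cos x: -sin x
image of sin x: cos x
each image's coordinates form column j of the matrix


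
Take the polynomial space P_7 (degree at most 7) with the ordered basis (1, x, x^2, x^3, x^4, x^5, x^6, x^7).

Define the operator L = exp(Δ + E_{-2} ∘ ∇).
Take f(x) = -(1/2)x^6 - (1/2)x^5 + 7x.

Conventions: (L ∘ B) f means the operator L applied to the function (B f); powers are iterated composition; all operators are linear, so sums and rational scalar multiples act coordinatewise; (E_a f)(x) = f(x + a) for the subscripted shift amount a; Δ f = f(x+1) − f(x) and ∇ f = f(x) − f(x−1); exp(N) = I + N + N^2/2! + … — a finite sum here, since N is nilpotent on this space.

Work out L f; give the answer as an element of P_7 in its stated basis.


the result is g(x) = -(1/2)x^6 - (13/2)x^5 - 5x^4 - 40x^3 - 500x^2 + 555x - 120

order-1 term: -6x^5 + 25x^4 - 180x^3 + 380x^2 - 476x + 240
order-2 term: -30x^4 + 220x^3 - 1440x^2 + 3800x - 4472
order-3 term: -80x^3 + 680x^2 - 3600x + 6560
order-4 term: -120x^2 + 920x - 2880
order-5 term: -96x + 464
order-6 term: -32
the series for exp(Δ + E_{-2} ∘ ∇) f terminates at order 6
exp(Δ + E_{-2} ∘ ∇) f = -(1/2)x^6 - (13/2)x^5 - 5x^4 - 40x^3 - 500x^2 + 555x - 120


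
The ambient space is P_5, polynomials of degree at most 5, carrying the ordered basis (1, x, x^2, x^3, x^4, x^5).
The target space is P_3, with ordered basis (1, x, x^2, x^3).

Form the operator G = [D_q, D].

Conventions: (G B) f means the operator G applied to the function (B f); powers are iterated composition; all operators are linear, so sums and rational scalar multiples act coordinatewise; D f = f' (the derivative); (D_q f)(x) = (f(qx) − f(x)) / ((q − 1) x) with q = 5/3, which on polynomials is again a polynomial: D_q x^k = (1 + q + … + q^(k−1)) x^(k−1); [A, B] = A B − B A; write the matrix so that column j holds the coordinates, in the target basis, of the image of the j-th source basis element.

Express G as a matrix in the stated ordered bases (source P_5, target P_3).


the matrix is [[0, 0, -2/3, 0, 0, 0]; [0, 0, 0, -26/9, 0, 0]; [0, 0, 0, 0, -76/9, 0]; [0, 0, 0, 0, 0, -1684/81]] (rows listed top to bottom)

image of 1: 0
image of x: 0
image of x^2: -2/3
image of x^3: -(26/9)x
image of x^4: -(76/9)x^2
image of x^5: -(1684/81)x^3
each image's coordinates form column j of the matrix


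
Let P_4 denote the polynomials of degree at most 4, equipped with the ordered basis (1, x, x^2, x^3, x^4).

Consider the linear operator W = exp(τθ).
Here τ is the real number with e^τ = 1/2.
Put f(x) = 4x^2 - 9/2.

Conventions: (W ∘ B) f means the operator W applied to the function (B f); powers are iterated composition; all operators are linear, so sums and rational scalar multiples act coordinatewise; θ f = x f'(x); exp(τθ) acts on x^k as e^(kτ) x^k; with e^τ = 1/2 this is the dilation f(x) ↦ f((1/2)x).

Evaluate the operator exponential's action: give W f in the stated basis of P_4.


g(x) = x^2 - 9/2

exp(τθ) x^k = e^(kτ) x^k; with e^τ = 1/2 this sends x^k to (1/2)^k x^k
x^2 ↦ 1/4 x^2
applying this coordinatewise to f: exp(τθ) f = x^2 - 9/2


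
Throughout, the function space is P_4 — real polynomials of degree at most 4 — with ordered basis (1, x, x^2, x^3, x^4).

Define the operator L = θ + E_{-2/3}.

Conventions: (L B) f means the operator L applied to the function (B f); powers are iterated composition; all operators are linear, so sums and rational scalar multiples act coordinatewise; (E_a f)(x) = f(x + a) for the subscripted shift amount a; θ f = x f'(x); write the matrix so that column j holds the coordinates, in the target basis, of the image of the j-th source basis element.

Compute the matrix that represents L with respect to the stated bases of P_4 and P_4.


the matrix is [[1, -2/3, 4/9, -8/27, 16/81]; [0, 2, -4/3, 4/3, -32/27]; [0, 0, 3, -2, 8/3]; [0, 0, 0, 4, -8/3]; [0, 0, 0, 0, 5]] (rows listed top to bottom)

image of 1: 1
image of x: 2x - 2/3
image of x^2: 3x^2 - (4/3)x + 4/9
image of x^3: 4x^3 - 2x^2 + (4/3)x - 8/27
image of x^4: 5x^4 - (8/3)x^3 + (8/3)x^2 - (32/27)x + 16/81
each image's coordinates form column j of the matrix


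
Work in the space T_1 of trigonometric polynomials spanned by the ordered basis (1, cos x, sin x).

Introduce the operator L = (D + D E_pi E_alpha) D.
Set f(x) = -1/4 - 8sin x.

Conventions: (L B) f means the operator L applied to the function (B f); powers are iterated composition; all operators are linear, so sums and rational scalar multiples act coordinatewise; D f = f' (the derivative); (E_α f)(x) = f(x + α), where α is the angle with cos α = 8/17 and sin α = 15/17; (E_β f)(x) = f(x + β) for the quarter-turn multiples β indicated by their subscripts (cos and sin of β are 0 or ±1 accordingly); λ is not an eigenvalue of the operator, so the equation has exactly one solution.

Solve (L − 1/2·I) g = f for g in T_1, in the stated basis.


g(x) = 1/2 + (96/25)cos x + (112/25)sin x

write g with unknown coordinates in the stated basis and equate coefficients in (L − 1/2·I) g = f
solving from the highest basis element down gives g = 1/2 + (96/25)cos x + (112/25)sin x
check: L g = (48/25)cos x - (144/25)sin x
so L g − 1/2·g = -1/4 - 8sin x = f ✓


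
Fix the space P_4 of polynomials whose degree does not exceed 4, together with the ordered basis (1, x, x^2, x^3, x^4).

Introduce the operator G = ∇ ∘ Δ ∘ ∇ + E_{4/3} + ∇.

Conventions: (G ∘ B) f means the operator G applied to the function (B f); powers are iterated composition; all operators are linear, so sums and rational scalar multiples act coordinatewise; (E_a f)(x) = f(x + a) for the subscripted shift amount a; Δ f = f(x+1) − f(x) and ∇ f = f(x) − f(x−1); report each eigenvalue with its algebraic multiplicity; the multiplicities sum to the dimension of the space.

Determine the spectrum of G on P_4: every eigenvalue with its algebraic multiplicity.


λ = 1 (multiplicity 5)

image of 1: 1
image of x: x + 7/3
image of x^2: x^2 + (14/3)x + 7/9
image of x^3: x^3 + 7x^2 + (7/3)x + 253/27
image of x^4: x^4 + (28/3)x^3 + (14/3)x^2 + (1012/27)x - 797/81
the matrix is upper triangular; its diagonal is (1, 1, 1, 1, 1)
for a triangular matrix the eigenvalues are the diagonal entries, with algebraic multiplicity their repetition count


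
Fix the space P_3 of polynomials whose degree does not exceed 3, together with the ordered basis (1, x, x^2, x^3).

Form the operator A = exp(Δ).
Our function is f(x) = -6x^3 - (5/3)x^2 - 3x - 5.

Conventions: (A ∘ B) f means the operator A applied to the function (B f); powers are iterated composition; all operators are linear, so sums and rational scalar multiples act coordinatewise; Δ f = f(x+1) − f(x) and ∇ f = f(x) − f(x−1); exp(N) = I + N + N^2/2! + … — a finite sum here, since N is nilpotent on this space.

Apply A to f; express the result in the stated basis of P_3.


order-1 term: -18x^2 - (64/3)x - 32/3
order-2 term: -18x - 59/3
order-3 term: -6
the series for exp(Δ) f terminates at order 3
exp(Δ) f = -6x^3 - (59/3)x^2 - (127/3)x - 124/3

the image equals g(x) = -6x^3 - (59/3)x^2 - (127/3)x - 124/3


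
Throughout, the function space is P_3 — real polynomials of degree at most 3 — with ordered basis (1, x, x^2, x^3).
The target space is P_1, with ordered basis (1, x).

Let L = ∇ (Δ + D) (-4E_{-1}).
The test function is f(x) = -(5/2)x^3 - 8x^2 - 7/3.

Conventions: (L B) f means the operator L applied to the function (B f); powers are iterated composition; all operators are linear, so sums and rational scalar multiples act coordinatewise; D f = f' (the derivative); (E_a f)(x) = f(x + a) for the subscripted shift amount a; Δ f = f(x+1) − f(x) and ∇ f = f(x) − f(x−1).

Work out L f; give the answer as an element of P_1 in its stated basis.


E_{-1} f = -(5/2)x^3 - (1/2)x^2 + (17/2)x - 47/6
(-4E_{-1}) f = 10x^3 + 2x^2 - 34x + 94/3
Δ (-4E_{-1}) f = 30x^2 + 34x - 22
D (-4E_{-1}) f = 30x^2 + 4x - 34
(Δ + D) (-4E_{-1}) f = 60x^2 + 38x - 56
∇ (Δ + D) (-4E_{-1}) f = 120x - 22

the result is g(x) = 120x - 22


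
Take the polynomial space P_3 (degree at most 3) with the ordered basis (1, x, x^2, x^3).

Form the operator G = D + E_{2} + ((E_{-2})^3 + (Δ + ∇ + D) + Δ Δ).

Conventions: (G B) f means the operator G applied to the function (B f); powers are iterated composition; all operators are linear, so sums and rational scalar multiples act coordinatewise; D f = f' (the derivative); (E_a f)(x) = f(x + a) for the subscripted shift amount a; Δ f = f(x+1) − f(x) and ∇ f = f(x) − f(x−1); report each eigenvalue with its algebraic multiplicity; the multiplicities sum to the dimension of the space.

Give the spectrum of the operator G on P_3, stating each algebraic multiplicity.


λ = 2 (multiplicity 4)

image of 1: 2
image of x: 2x
image of x^2: 2x^2 + 42
image of x^3: 2x^3 + 126x - 200
the matrix is upper triangular; its diagonal is (2, 2, 2, 2)
for a triangular matrix the eigenvalues are the diagonal entries, with algebraic multiplicity their repetition count


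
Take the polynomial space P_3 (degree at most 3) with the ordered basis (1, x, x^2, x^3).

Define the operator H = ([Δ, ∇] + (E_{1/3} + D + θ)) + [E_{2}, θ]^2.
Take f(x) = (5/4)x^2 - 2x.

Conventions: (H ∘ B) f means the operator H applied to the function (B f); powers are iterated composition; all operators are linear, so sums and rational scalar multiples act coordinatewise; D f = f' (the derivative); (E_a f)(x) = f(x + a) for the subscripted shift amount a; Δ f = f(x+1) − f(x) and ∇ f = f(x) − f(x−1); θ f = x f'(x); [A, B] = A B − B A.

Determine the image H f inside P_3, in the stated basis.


g(x) = (15/4)x^2 - (2/3)x + 269/36

∇ f = (5/2)x - 13/4
Δ ∇ f = 5/2
Δ f = (5/2)x - 3/4
∇ Δ f = 5/2
[Δ, ∇] f = 0
E_{1/3} f = (5/4)x^2 - (7/6)x - 19/36
D f = (5/2)x - 2
θ f = (5/2)x^2 - 2x
(E_{1/3} + D + θ) f = (15/4)x^2 - (2/3)x - 91/36
([Δ, ∇] + (E_{1/3} + D + θ)) f = (15/4)x^2 - (2/3)x - 91/36
θ f = (5/2)x^2 - 2x
E_{2} θ f = (5/2)x^2 + 8x + 6
E_{2} f = (5/4)x^2 + 3x + 1
θ E_{2} f = (5/2)x^2 + 3x
[E_{2}, θ] f = 5x + 6
θ [E_{2}, θ] f = 5x
E_{2} θ [E_{2}, θ] f = 5x + 10
E_{2} [E_{2}, θ] f = 5x + 16
θ E_{2} [E_{2}, θ] f = 5x
[E_{2}, θ] [E_{2}, θ] f = 10
(([Δ, ∇] + (E_{1/3} + D + θ)) + [E_{2}, θ]^2) f = (15/4)x^2 - (2/3)x + 269/36


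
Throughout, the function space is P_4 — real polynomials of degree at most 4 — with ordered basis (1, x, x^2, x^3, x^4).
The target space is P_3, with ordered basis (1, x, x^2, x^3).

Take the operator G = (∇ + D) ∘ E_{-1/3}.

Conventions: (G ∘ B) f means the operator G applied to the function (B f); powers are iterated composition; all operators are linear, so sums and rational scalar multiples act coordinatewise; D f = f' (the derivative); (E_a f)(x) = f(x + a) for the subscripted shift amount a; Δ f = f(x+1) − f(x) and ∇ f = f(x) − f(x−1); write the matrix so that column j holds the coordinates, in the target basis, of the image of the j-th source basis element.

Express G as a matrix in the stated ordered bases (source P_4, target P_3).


image of 1: 0
image of x: 2
image of x^2: 4x - 7/3
image of x^3: 6x^2 - 7x + 8/3
image of x^4: 8x^3 - 14x^2 + (32/3)x - 89/27
each image's coordinates form column j of the matrix

the matrix is [[0, 2, -7/3, 8/3, -89/27]; [0, 0, 4, -7, 32/3]; [0, 0, 0, 6, -14]; [0, 0, 0, 0, 8]] (rows listed top to bottom)


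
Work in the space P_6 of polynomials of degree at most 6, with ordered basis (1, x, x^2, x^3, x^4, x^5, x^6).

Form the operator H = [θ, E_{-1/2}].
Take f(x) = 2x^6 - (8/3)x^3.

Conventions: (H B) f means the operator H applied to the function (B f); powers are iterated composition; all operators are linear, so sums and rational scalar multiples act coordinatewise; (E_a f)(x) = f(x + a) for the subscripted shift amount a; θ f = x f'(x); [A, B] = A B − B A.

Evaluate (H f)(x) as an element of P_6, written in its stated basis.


E_{-1/2} f = 2x^6 - 6x^5 + (15/2)x^4 - (23/3)x^3 + (47/8)x^2 - (19/8)x + 35/96
θ E_{-1/2} f = 12x^6 - 30x^5 + 30x^4 - 23x^3 + (47/4)x^2 - (19/8)x
θ f = 12x^6 - 8x^3
E_{-1/2} θ f = 12x^6 - 36x^5 + 45x^4 - 38x^3 + (93/4)x^2 - (33/4)x + 19/16
[θ, E_{-1/2}] f = 6x^5 - 15x^4 + 15x^3 - (23/2)x^2 + (47/8)x - 19/16

the image equals g(x) = 6x^5 - 15x^4 + 15x^3 - (23/2)x^2 + (47/8)x - 19/16


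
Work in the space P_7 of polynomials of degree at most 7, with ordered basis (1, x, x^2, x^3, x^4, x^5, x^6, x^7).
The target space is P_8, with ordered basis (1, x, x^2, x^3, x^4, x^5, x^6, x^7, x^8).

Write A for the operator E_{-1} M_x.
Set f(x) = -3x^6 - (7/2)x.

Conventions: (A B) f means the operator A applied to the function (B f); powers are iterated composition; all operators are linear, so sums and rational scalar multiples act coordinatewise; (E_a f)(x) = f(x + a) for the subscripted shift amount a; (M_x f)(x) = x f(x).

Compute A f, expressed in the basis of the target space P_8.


the image equals g(x) = -3x^7 + 21x^6 - 63x^5 + 105x^4 - 105x^3 + (119/2)x^2 - 14x - 1/2

M_x f = -3x^7 - (7/2)x^2
E_{-1} M_x f = -3x^7 + 21x^6 - 63x^5 + 105x^4 - 105x^3 + (119/2)x^2 - 14x - 1/2


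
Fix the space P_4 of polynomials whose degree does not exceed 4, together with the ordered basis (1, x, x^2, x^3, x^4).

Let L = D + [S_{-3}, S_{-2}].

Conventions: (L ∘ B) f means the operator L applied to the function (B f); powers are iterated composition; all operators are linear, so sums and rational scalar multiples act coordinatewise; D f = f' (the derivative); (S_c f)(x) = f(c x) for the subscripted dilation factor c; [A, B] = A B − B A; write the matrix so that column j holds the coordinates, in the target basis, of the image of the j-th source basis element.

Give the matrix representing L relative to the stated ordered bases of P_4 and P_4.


the matrix is [[0, 1, 0, 0, 0]; [0, 0, 2, 0, 0]; [0, 0, 0, 3, 0]; [0, 0, 0, 0, 4]; [0, 0, 0, 0, 0]] (rows listed top to bottom)

image of 1: 0
image of x: 1
image of x^2: 2x
image of x^3: 3x^2
image of x^4: 4x^3
each image's coordinates form column j of the matrix


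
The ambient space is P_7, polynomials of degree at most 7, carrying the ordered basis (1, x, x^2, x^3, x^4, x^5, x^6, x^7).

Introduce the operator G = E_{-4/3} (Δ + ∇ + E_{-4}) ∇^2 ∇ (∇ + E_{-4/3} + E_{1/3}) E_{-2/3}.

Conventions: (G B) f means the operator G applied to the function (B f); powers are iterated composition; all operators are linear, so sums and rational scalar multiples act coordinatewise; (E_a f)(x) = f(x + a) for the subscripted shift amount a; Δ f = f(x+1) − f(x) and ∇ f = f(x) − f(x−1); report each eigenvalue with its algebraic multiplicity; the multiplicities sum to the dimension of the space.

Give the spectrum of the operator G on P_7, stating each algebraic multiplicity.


image of 1: 0
image of x: 0
image of x^2: 0
image of x^3: 12
image of x^4: 48x - 264
image of x^5: 120x^2 - 1320x + 15460/3
image of x^6: 240x^3 - 3960x^2 + 30920x - 86040
image of x^7: 420x^4 - 9240x^3 + 108220x^2 - 602280x + 33857684/27
the matrix is upper triangular; its diagonal is (0, 0, 0, 0, 0, 0, 0, 0)
for a triangular matrix the eigenvalues are the diagonal entries, with algebraic multiplicity their repetition count

λ = 0 (multiplicity 8)


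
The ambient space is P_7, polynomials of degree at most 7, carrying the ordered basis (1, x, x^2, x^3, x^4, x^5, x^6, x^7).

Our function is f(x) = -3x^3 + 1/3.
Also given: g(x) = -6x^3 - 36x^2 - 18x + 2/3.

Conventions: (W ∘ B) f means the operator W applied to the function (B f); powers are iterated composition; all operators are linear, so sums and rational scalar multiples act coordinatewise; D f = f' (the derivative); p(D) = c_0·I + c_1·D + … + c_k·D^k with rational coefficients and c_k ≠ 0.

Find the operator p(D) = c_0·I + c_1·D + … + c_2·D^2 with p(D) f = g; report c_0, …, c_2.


p(D) = 2·I + 4·D + D^2, i.e. c_0 = 2, c_1 = 4, c_2 = 1

D^0 f = -3x^3 + 1/3
D^1 f = -9x^2
D^2 f = -18x
matching coefficients of g against c_0 f + c_1 Df + … from the top degree down determines the c_i
solution: c_0 = 2, c_1 = 4, c_2 = 1


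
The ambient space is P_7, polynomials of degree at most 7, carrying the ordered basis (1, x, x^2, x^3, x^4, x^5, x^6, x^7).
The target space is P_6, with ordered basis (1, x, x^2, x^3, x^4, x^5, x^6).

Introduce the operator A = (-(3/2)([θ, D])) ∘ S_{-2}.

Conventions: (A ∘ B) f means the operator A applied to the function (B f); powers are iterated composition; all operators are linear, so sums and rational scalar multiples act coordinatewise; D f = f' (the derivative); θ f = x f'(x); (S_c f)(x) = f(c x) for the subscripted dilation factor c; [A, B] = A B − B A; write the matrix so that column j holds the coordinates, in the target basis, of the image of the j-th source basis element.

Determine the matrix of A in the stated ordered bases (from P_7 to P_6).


image of 1: 0
image of x: -3
image of x^2: 12x
image of x^3: -36x^2
image of x^4: 96x^3
image of x^5: -240x^4
image of x^6: 576x^5
image of x^7: -1344x^6
each image's coordinates form column j of the matrix

the matrix is [[0, -3, 0, 0, 0, 0, 0, 0]; [0, 0, 12, 0, 0, 0, 0, 0]; [0, 0, 0, -36, 0, 0, 0, 0]; [0, 0, 0, 0, 96, 0, 0, 0]; [0, 0, 0, 0, 0, -240, 0, 0]; [0, 0, 0, 0, 0, 0, 576, 0]; [0, 0, 0, 0, 0, 0, 0, -1344]] (rows listed top to bottom)


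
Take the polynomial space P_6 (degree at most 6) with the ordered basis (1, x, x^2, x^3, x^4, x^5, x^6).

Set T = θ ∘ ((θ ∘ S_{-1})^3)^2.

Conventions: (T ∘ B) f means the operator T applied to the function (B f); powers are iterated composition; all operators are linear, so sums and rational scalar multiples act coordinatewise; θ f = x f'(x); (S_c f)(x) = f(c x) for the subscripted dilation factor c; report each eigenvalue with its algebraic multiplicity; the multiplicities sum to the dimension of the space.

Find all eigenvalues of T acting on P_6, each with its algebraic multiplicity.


image of 1: 0
image of x: x
image of x^2: 128x^2
image of x^3: 2187x^3
image of x^4: 16384x^4
image of x^5: 78125x^5
image of x^6: 279936x^6
the matrix is upper triangular; its diagonal is (0, 1, 128, 2187, 16384, 78125, 279936)
for a triangular matrix the eigenvalues are the diagonal entries, with algebraic multiplicity their repetition count

λ = 0 (multiplicity 1), λ = 1 (multiplicity 1), λ = 128 (multiplicity 1), λ = 2187 (multiplicity 1), λ = 16384 (multiplicity 1), λ = 78125 (multiplicity 1), λ = 279936 (multiplicity 1)


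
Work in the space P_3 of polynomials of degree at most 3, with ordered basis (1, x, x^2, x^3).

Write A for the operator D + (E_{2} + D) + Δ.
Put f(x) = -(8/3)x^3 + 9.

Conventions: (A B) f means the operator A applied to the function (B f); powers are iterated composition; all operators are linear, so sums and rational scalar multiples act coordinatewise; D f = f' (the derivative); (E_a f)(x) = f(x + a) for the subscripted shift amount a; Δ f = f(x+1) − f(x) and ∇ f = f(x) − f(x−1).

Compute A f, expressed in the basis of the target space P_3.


D f = -8x^2
E_{2} f = -(8/3)x^3 - 16x^2 - 32x - 37/3
D f = -8x^2
(E_{2} + D) f = -(8/3)x^3 - 24x^2 - 32x - 37/3
Δ f = -8x^2 - 8x - 8/3
(D + (E_{2} + D) + Δ) f = -(8/3)x^3 - 40x^2 - 40x - 15

g(x) = -(8/3)x^3 - 40x^2 - 40x - 15


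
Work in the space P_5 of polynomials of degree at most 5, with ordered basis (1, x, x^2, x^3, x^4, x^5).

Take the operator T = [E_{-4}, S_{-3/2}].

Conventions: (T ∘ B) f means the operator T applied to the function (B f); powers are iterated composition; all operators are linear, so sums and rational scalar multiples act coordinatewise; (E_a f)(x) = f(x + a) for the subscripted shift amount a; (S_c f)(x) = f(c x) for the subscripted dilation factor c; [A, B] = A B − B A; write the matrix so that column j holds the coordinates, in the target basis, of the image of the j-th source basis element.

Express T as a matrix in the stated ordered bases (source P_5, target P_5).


image of 1: 0
image of x: 10
image of x^2: -30x + 20
image of x^3: (135/2)x^2 - 90x + 280
image of x^4: -135x^3 + 270x^2 - 1680x + 1040
image of x^5: (2025/8)x^4 - 675x^3 + 6300x^2 - 7800x + 8800
each image's coordinates form column j of the matrix

the matrix is [[0, 10, 20, 280, 1040, 8800]; [0, 0, -30, -90, -1680, -7800]; [0, 0, 0, 135/2, 270, 6300]; [0, 0, 0, 0, -135, -675]; [0, 0, 0, 0, 0, 2025/8]; [0, 0, 0, 0, 0, 0]] (rows listed top to bottom)


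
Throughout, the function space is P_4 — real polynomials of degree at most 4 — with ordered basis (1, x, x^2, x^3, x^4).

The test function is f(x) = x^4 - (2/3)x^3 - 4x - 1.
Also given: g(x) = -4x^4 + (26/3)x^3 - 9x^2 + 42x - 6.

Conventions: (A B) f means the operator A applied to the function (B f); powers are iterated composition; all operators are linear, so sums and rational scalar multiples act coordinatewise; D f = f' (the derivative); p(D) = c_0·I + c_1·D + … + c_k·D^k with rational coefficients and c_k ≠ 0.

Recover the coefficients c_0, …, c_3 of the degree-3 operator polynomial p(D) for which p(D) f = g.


c_0 = -4, c_1 = 3/2, c_2 = -1/2, c_3 = 1

D^0 f = x^4 - (2/3)x^3 - 4x - 1
D^1 f = 4x^3 - 2x^2 - 4
D^2 f = 12x^2 - 4x
D^3 f = 24x - 4
matching coefficients of g against c_0 f + c_1 Df + … from the top degree down determines the c_i
solution: c_0 = -4, c_1 = 3/2, c_2 = -1/2, c_3 = 1


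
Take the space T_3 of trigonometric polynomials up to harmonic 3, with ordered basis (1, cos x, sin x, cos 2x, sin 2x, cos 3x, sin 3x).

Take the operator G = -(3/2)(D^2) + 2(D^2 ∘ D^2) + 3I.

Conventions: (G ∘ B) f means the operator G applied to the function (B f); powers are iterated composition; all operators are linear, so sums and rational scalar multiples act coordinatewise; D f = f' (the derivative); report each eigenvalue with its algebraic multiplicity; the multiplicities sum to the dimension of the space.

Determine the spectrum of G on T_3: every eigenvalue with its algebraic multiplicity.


image of 1: 3
image of cos x: (13/2)cos x
image of sin x: (13/2)sin x
image of cos 2x: 41cos 2x
image of sin 2x: 41sin 2x
image of cos 3x: (357/2)cos 3x
image of sin 3x: (357/2)sin 3x
the matrix is diagonal; its diagonal is (3, 13/2, 13/2, 41, 41, 357/2, 357/2)
for a triangular matrix the eigenvalues are the diagonal entries, with algebraic multiplicity their repetition count

λ = 3 (multiplicity 1), λ = 13/2 (multiplicity 2), λ = 41 (multiplicity 2), λ = 357/2 (multiplicity 2)


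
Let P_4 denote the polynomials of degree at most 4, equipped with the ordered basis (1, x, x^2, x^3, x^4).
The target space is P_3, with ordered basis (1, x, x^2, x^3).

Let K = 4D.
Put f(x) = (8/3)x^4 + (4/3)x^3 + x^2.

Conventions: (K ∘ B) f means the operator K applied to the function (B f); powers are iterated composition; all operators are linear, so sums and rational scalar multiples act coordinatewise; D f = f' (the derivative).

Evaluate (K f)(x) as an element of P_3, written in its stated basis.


the result is g(x) = (128/3)x^3 + 16x^2 + 8x

D f = (32/3)x^3 + 4x^2 + 2x
(4D) f = (128/3)x^3 + 16x^2 + 8x


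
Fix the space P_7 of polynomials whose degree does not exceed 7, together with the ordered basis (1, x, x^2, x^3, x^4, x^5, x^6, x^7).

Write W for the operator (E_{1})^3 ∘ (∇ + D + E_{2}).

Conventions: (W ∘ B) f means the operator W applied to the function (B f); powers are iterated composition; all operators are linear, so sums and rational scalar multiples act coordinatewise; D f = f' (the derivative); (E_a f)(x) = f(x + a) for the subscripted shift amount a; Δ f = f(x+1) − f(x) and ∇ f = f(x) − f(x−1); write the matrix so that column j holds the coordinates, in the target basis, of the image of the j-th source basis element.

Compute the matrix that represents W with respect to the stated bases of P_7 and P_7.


the matrix is [[1, 7, 36, 171, 798, 3741, 17748, 85287]; [0, 1, 14, 108, 684, 3990, 22446, 124236]; [0, 0, 1, 21, 216, 1710, 11970, 78561]; [0, 0, 0, 1, 28, 360, 3420, 27930]; [0, 0, 0, 0, 1, 35, 540, 5985]; [0, 0, 0, 0, 0, 1, 42, 756]; [0, 0, 0, 0, 0, 0, 1, 49]; [0, 0, 0, 0, 0, 0, 0, 1]] (rows listed top to bottom)

image of 1: 1
image of x: x + 7
image of x^2: x^2 + 14x + 36
image of x^3: x^3 + 21x^2 + 108x + 171
image of x^4: x^4 + 28x^3 + 216x^2 + 684x + 798
image of x^5: x^5 + 35x^4 + 360x^3 + 1710x^2 + 3990x + 3741
image of x^6: x^6 + 42x^5 + 540x^4 + 3420x^3 + 11970x^2 + 22446x + 17748
image of x^7: x^7 + 49x^6 + 756x^5 + 5985x^4 + 27930x^3 + 78561x^2 + 124236x + 85287
each image's coordinates form column j of the matrix


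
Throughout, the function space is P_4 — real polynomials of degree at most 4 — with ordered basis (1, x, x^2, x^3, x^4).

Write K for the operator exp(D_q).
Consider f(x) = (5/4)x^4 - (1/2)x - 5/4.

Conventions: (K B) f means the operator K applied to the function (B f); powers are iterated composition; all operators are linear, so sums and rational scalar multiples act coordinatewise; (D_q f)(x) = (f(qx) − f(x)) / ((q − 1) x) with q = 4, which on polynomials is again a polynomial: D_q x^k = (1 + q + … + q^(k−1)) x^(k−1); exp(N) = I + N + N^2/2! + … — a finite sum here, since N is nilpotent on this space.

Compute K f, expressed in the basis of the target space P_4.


order-1 term: (425/4)x^3 - 1/2
order-2 term: (8925/8)x^2
order-3 term: (14875/8)x
order-4 term: 14875/32
the series for exp(D_q) f terminates at order 4
exp(D_q) f = (5/4)x^4 + (425/4)x^3 + (8925/8)x^2 + (14871/8)x + 14819/32

g(x) = (5/4)x^4 + (425/4)x^3 + (8925/8)x^2 + (14871/8)x + 14819/32


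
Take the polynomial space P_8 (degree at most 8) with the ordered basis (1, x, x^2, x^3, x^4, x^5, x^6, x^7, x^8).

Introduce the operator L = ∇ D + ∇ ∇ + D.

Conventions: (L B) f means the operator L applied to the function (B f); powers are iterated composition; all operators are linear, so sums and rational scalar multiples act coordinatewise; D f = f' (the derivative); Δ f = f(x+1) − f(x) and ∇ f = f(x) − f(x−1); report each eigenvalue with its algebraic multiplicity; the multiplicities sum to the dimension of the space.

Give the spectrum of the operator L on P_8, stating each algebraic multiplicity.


λ = 0 (multiplicity 9)

image of 1: 0
image of x: 1
image of x^2: 2x + 4
image of x^3: 3x^2 + 12x - 9
image of x^4: 4x^3 + 24x^2 - 36x + 18
image of x^5: 5x^4 + 40x^3 - 90x^2 + 90x - 35
image of x^6: 6x^5 + 60x^4 - 180x^3 + 270x^2 - 210x + 68
image of x^7: 7x^6 + 84x^5 - 315x^4 + 630x^3 - 735x^2 + 476x - 133
image of x^8: 8x^7 + 112x^6 - 504x^5 + 1260x^4 - 1960x^3 + 1904x^2 - 1064x + 262
the matrix is upper triangular; its diagonal is (0, 0, 0, 0, 0, 0, 0, 0, 0)
for a triangular matrix the eigenvalues are the diagonal entries, with algebraic multiplicity their repetition count


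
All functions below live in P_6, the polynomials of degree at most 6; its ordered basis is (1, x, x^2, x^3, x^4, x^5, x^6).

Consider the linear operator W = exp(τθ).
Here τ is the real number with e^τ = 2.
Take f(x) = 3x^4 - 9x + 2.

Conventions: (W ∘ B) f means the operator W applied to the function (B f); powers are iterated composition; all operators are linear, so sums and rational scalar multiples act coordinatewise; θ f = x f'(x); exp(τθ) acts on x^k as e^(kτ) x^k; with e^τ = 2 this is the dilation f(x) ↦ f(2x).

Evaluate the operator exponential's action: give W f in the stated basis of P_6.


exp(τθ) x^k = e^(kτ) x^k; with e^τ = 2 this sends x^k to 2^k x^k
x ↦ 2 x
x^4 ↦ 16 x^4
applying this coordinatewise to f: exp(τθ) f = 48x^4 - 18x + 2

the image equals g(x) = 48x^4 - 18x + 2


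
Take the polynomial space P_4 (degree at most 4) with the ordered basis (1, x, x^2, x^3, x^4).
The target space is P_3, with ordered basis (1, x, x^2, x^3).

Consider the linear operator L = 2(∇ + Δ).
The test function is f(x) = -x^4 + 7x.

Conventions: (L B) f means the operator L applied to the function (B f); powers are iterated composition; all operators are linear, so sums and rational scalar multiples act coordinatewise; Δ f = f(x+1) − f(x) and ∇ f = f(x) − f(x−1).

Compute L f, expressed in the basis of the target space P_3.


∇ f = -4x^3 + 6x^2 - 4x + 8
Δ f = -4x^3 - 6x^2 - 4x + 6
(∇ + Δ) f = -8x^3 - 8x + 14
(2(∇ + Δ)) f = -16x^3 - 16x + 28

the image equals g(x) = -16x^3 - 16x + 28


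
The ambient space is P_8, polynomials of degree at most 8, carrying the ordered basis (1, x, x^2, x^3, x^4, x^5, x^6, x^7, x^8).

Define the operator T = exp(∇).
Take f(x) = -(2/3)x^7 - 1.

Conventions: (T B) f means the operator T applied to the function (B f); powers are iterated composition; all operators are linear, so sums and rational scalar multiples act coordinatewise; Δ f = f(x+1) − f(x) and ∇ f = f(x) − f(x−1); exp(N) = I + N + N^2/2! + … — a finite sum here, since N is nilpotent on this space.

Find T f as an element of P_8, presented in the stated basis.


g(x) = -(2/3)x^7 - (14/3)x^6 + (70/3)x^4 - (70/3)x^3 - 28x^2 + 42x - 7

order-1 term: -(14/3)x^6 + 14x^5 - (70/3)x^4 + (70/3)x^3 - 14x^2 + (14/3)x - 2/3
order-2 term: -14x^5 + 70x^4 - (490/3)x^3 + 210x^2 - (434/3)x + 42
order-3 term: -(70/3)x^4 + 140x^3 - 350x^2 + 420x - 602/3
order-4 term: -(70/3)x^3 + 140x^2 - (910/3)x + 700/3
order-5 term: -14x^2 + 70x - 280/3
order-6 term: -(14/3)x + 14
order-7 term: -2/3
the series for exp(∇) f terminates at order 7
exp(∇) f = -(2/3)x^7 - (14/3)x^6 + (70/3)x^4 - (70/3)x^3 - 28x^2 + 42x - 7


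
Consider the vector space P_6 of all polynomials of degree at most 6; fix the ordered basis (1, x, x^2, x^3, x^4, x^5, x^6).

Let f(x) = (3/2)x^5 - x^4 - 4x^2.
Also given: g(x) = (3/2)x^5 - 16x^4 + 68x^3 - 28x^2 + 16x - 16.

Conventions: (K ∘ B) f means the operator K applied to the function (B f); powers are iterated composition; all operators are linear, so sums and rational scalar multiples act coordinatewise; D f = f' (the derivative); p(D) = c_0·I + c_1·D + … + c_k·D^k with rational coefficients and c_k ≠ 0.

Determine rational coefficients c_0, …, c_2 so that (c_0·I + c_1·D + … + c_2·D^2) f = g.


c_0 = 1, c_1 = -2, c_2 = 2

D^0 f = (3/2)x^5 - x^4 - 4x^2
D^1 f = (15/2)x^4 - 4x^3 - 8x
D^2 f = 30x^3 - 12x^2 - 8
matching coefficients of g against c_0 f + c_1 Df + … from the top degree down determines the c_i
solution: c_0 = 1, c_1 = -2, c_2 = 2


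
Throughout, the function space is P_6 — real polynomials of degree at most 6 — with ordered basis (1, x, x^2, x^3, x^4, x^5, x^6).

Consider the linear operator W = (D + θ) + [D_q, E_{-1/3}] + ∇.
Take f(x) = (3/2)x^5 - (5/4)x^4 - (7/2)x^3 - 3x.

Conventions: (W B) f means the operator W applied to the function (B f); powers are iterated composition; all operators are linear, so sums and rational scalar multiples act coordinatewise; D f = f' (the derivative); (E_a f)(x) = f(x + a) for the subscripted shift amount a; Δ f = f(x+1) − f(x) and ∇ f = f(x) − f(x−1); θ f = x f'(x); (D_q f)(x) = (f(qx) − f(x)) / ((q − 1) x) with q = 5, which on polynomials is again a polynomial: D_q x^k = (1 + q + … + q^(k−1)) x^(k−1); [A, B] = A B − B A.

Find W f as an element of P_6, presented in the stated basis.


the result is g(x) = (15/2)x^5 + 10x^4 + (2273/2)x^3 - (5227/6)x^2 + (1565/9)x - 1865/108

D f = (15/2)x^4 - 5x^3 - (21/2)x^2 - 3
θ f = (15/2)x^5 - 5x^4 - (21/2)x^3 - 3x
(D + θ) f = (15/2)x^5 + (5/2)x^4 - (31/2)x^3 - (21/2)x^2 - 3x - 3
E_{-1/3} f = (3/2)x^5 - (15/4)x^4 - (1/6)x^3 + (19/9)x^2 - (35/9)x + 359/324
D_q E_{-1/3} f = (2343/2)x^4 - 585x^3 - (31/6)x^2 + (38/3)x - 35/9
D_q f = (2343/2)x^4 - 195x^3 - (217/2)x^2 - 3
E_{-1/3} D_q f = (2343/2)x^4 - 1757x^3 + (1735/2)x^2 - (1496/9)x + 179/27
[D_q, E_{-1/3}] f = 1172x^3 - (2618/3)x^2 + (1610/9)x - 284/27
∇ f = (15/2)x^4 - 20x^3 + 12x^2 - 2x - 15/4
((D + θ) + [D_q, E_{-1/3}] + ∇) f = (15/2)x^5 + 10x^4 + (2273/2)x^3 - (5227/6)x^2 + (1565/9)x - 1865/108


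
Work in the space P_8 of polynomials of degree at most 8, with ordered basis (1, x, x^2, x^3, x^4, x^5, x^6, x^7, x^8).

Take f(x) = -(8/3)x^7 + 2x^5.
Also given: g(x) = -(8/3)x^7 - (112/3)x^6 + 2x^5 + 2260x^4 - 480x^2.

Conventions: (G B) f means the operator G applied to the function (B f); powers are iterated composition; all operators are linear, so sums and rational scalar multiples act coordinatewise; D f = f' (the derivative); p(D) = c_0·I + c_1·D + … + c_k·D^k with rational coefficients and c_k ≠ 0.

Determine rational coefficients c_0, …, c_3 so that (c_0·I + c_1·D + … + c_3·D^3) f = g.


D^0 f = -(8/3)x^7 + 2x^5
D^1 f = -(56/3)x^6 + 10x^4
D^2 f = -112x^5 + 40x^3
D^3 f = -560x^4 + 120x^2
matching coefficients of g against c_0 f + c_1 Df + … from the top degree down determines the c_i
solution: c_0 = 1, c_1 = 2, c_2 = 0, c_3 = -4

p(D) = I + 2·D − 4·D^3, i.e. c_0 = 1, c_1 = 2, c_2 = 0, c_3 = -4


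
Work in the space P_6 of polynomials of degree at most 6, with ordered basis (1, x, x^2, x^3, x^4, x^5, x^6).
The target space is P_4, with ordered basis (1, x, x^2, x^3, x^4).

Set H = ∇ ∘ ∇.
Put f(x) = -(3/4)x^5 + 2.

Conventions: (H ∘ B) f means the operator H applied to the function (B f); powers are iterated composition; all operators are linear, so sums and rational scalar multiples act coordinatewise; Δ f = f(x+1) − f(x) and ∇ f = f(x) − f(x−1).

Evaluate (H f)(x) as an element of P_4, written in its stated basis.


g(x) = -15x^3 + 45x^2 - (105/2)x + 45/2

∇ f = -(15/4)x^4 + (15/2)x^3 - (15/2)x^2 + (15/4)x - 3/4
∇ ∇ f = -15x^3 + 45x^2 - (105/2)x + 45/2


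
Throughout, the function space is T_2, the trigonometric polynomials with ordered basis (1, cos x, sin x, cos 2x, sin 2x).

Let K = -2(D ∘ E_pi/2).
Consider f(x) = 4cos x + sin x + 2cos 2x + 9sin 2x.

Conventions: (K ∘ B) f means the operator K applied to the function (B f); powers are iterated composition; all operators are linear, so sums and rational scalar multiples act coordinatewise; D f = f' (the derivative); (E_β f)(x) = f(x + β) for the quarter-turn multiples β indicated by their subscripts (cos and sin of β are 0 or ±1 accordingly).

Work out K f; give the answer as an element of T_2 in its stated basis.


E_pi/2 f = cos x - 4sin x - 2cos 2x - 9sin 2x
D E_pi/2 f = -4cos x - sin x - 18cos 2x + 4sin 2x
(-2(D ∘ E_pi/2)) f = 8cos x + 2sin x + 36cos 2x - 8sin 2x

the result is g(x) = 8cos x + 2sin x + 36cos 2x - 8sin 2x


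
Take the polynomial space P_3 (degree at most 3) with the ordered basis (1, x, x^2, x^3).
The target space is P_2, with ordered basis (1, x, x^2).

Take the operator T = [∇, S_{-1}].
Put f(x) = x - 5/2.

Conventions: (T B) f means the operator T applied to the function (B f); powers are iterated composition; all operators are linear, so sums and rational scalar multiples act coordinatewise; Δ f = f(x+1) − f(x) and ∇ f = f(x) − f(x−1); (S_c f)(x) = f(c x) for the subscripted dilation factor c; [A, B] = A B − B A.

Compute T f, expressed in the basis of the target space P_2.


S_{-1} f = -x - 5/2
∇ S_{-1} f = -1
∇ f = 1
S_{-1} ∇ f = 1
[∇, S_{-1}] f = -2

the result is g(x) = -2


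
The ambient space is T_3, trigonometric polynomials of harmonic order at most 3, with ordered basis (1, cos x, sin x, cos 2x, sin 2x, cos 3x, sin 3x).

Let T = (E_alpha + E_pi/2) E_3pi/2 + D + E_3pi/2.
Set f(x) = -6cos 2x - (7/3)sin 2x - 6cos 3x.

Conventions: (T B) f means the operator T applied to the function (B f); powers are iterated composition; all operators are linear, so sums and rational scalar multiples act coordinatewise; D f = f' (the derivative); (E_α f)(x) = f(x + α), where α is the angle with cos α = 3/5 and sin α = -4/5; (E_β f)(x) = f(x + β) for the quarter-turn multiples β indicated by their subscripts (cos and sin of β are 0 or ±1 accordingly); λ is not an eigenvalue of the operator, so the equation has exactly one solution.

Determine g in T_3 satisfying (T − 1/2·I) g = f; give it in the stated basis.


the result is g(x) = (2468/2643)cos 2x - (5174/2643)sin 2x - (2556/5057)cos 3x - (9192/5057)sin 3x

write g with unknown coordinates in the stated basis and equate coefficients in (T − 1/2·I) g = f
solving from the highest basis element down gives g = (2468/2643)cos 2x - (5174/2643)sin 2x - (2556/5057)cos 3x - (9192/5057)sin 3x
check: T g = -(14624/2643)cos 2x - (2918/881)sin 2x - (31620/5057)cos 3x - (4596/5057)sin 3x
so T g − 1/2·g = -6cos 2x - (7/3)sin 2x - 6cos 3x = f ✓
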